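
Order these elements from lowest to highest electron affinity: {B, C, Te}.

B is in period 2, group 13; C is in period 2, group 14; Te is in period 5, group 16.
Adding an electron releases more energy for atoms nearer the top right (short of the noble gases).
Here both period and group differ, so the two effects have to be weighed against each other.
C > B: C lies to the right of B in period 2, so the across-period effect alone puts C higher.
Te > C: period and group pull opposite ways; the across-period shift dominates (190 vs 122 kJ/mol).
For reference (kJ/mol): B 27, C 122, Te 190.
So from lowest to highest: B < C < Te.

B < C < Te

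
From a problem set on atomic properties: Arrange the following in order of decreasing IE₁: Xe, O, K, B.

O > Xe > B > K

B is in period 2, group 13; O is in period 2, group 16; K is in period 4, group 1; Xe is in period 5, group 18.
IE₁ increases left→right with effective nuclear charge and decreases top→bottom as the valence shell moves farther out.
Here both period and group differ, so the two effects have to be weighed against each other.
B > K: both effects reinforce here, so B is clearly the higher of the two.
Xe > B: the two effects oppose for this pair; the across-period effect wins (1170 vs 801 kJ/mol).
O > Xe: period and group pull opposite ways; the down-group shift dominates (1314 vs 1170 kJ/mol).
Tabulated first ionization energy (kJ/mol): B 801, O 1314, K 419, Xe 1170.
So from highest to lowest: O > Xe > B > K.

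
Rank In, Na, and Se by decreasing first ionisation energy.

First ionization energy rises across a period (greater Z_eff holds electrons more tightly) and falls down a group (valence electrons are farther from the nucleus).
Neither a single period nor a single group — weigh both effects.
In > Na: period and group pull opposite ways; the across-period shift dominates (558 vs 496 kJ/mol).
Se > In: relative to In, both the across-period and down-group shifts push Se's first ionization energy up.
Tabulated first ionization energy (kJ/mol): Na 496, Se 941, In 558.
So from highest to lowest: Se > In > Na.

Se > In > Na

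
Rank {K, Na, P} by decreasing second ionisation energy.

Na > K > P

Consider each +1 ion: K⁺ is the bare [Ar] core; Na⁺ is the bare [Ne] core; P⁺ still has 4 valence electrons.
Breaking into a closed-shell core is much more expensive than removing a leftover valence electron — K and Na have the largest IE_2 here.
The numbers (kJ/mol): K 3052, Na 4562, P 1907.
Hence IE_2: P < K < Na.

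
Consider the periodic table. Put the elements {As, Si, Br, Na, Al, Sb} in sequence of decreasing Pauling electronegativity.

Na is in period 3, group 1; Al is in period 3, group 13; Si is in period 3, group 14; As is in period 4, group 15; Br is in period 4, group 17; Sb is in period 5, group 15.
Electronegativity increases across a period and decreases down a group, tracking effective nuclear charge and atomic size.
Neither a single period nor a single group — weigh both effects.
Al > Na: Al lies to the right of Na in period 3, so the across-period effect alone puts Al higher.
Si > Al: both are in period 3; the period trend gives Si the larger value.
Sb > Si: the two effects oppose for this pair; the across-period effect wins (2.05 vs 1.90).
As > Sb: As sits above Sb in group 15, so the down-group effect alone puts As higher.
Br > As: both are in period 4; the period trend gives Br the larger value.
Tabulated electronegativity (Pauling): Na 0.93, Al 1.61, Si 1.90, As 2.18, Br 2.96, Sb 2.05.
So from highest to lowest: Br > As > Sb > Si > Al > Na.

Br > As > Sb > Si > Al > Na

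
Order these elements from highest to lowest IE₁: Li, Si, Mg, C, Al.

C, Si, Mg, Al, Li

Li is in period 2, group 1; C is in period 2, group 14; Mg is in period 3, group 2; Al is in period 3, group 13; Si is in period 3, group 14.
Removing the outermost electron gets harder across a period and easier down a group.
Neither a single period nor a single group — weigh both effects.
Al > Li: the two effects oppose for this pair; the across-period effect wins (578 vs 520 kJ/mol).
Mg > Al: this pair runs against the simple trend — see the exception note.
Si > Mg: both are in period 3; the period trend gives Si the larger value.
C > Si: they share group 14; the group trend gives C the larger value.
Note the exception: Mg has a higher first ionization energy than Al, contrary to the simple trend — Al's single 3p electron is easier to remove than one from Mg's filled 3s².
Approximate values (kJ/mol): Li 520, C 1086, Mg 738, Al 578, Si 786.
So from highest to lowest: C > Si > Mg > Al > Li.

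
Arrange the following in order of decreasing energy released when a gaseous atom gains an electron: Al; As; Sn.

Al is in period 3, group 13; As is in period 4, group 15; Sn is in period 5, group 14.
Adding an electron releases more energy for atoms nearer the top right (short of the noble gases).
Here both period and group differ, so the two effects have to be weighed against each other.
As > Al: period and group pull opposite ways; the across-period shift dominates (78 vs 42 kJ/mol).
Sn > As: this pair runs against the simple trend — see the exception note.
Note the exception: Sn has a higher electron affinity than As, contrary to the simple trend — adding an electron to As's half-filled np³ subshell costs electron-pairing energy.
For reference (kJ/mol): Al 42, As 78, Sn 107.
So from highest to lowest: Sn > As > Al.

Sn > As > Al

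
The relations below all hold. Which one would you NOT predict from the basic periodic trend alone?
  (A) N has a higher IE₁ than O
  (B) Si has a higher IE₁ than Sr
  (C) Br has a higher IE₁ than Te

(A)

The general trend: IE₁ increases across a period and decreases down a group.
(A) N (period 2, group 15) vs O (period 2, group 16): the stated order contradicts the simple trend.
(B) Si (period 3, group 14) vs Sr (period 5, group 2): the stated order agrees with the simple trend.
(C) Br (period 4, group 17) vs Te (period 5, group 16): the stated order agrees with the simple trend.
The exception is (A): pairing an electron in O's 2p⁴ costs repulsion energy, so O ionizes more easily than half-filled N (2p³).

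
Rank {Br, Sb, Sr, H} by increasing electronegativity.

H is in period 1, group 1; Br is in period 4, group 17; Sr is in period 5, group 2; Sb is in period 5, group 15.
Smaller atoms with higher effective nuclear charge are more electronegative.
Here both period and group differ, so the two effects have to be weighed against each other.
Sb > Sr: Sb lies to the right of Sr in period 5, so the across-period effect alone puts Sb higher.
H > Sb: period and group pull opposite ways; the down-group shift dominates (2.20 vs 2.05).
Br > H: period and group pull opposite ways; the across-period shift dominates (2.96 vs 2.20).
For reference (Pauling): H 2.20, Br 2.96, Sr 0.95, Sb 2.05.
So from lowest to highest: Sr < Sb < H < Br.

Sr, Sb, H, Br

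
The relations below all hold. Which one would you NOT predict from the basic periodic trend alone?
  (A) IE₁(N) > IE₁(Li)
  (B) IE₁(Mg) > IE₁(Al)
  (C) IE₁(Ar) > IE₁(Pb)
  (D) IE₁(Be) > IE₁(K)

(B)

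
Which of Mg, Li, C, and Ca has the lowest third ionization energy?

C

After 2 electrons have been removed, what remains? Mg²⁺ is the bare [Ne] core; Li²⁺ is already 1 electron into the core; C²⁺ still has 2 valence electrons; Ca²⁺ is the bare [Ar] core.
Core electrons are held far more tightly than valence electrons, so Ca, Mg and Li top the IE_3 order.
Tabulated IE_3 (kJ/mol): Mg 7733, Li 11815, C 4620, Ca 4912.
Putting it together, IE_3: C < Ca < Mg < Li.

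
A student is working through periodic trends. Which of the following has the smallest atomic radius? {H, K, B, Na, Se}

H is in period 1, group 1; B is in period 2, group 13; Na is in period 3, group 1; K is in period 4, group 1; Se is in period 4, group 16.
Atomic radius shrinks across a period as nuclear charge pulls the same shell inward, and grows down a group as new shells are added.
These span different periods and groups, so the two trends combine.
B > H: the two effects oppose for this pair; the down-group effect wins (85 vs 32 pm).
Se > B: period and group pull opposite ways; the down-group shift dominates (116 vs 85 pm).
Na > Se: period and group pull opposite ways; the across-period shift dominates (155 vs 116 pm).
K > Na: K sits below Na in group 1, so the down-group effect alone puts K larger.
Tabulated atomic radius (pm): H 32, B 85, Na 155, K 196, Se 116.
The smallest atomic radius among these belongs to H.

H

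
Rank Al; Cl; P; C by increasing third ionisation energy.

IE_3 is the cost of taking one more electron from the +2 cation: Al²⁺ still has 1 valence electron; Cl²⁺ still has 5 valence electrons; P²⁺ still has 3 valence electrons; C²⁺ still has 2 valence electrons.
All are still removing valence electrons, so compare the +2 ions as you would atoms: IE_3 generally rises across a period (higher Z_eff) and falls down a group (larger shell), subject to the usual subshell exceptions.
Valence configurations: Al²⁺ [Ne]3s¹, Cl²⁺ [Ne]3s²3p³, P²⁺ [Ne]3s²3p¹, C²⁺ [He]2s².
Tabulated IE_3 (kJ/mol): Al 2745, Cl 3822, P 2914, C 4620.
Putting it together, IE_3: Al < P < Cl < C.

Al < P < Cl < C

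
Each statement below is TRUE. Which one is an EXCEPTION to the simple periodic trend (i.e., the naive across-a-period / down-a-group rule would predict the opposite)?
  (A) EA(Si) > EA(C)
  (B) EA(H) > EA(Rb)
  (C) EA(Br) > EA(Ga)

The general trend: electron affinity increases across a period and decreases down a group.
(A) Si (period 3, group 14) vs C (period 2, group 14): the stated order contradicts the simple trend.
(B) H (period 1, group 1) vs Rb (period 5, group 1): the stated order agrees with the simple trend.
(C) Br (period 4, group 17) vs Ga (period 4, group 13): the stated order agrees with the simple trend.
The exception is (A): Si's larger, more diffuse 3p orbitals accept an added electron slightly more readily than C's compact 2p.

(A)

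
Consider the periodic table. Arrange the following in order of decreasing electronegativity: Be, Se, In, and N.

N, Se, In, Be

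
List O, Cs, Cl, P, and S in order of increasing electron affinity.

Cs < P < O < S < Cl

O is in period 2, group 16; P is in period 3, group 15; S is in period 3, group 16; Cl is in period 3, group 17; Cs is in period 6, group 1.
Atoms with high Z_eff and room in the valence shell (especially the halogens) have the most exothermic electron affinities.
Here both period and group differ, so the two effects have to be weighed against each other.
P > Cs: both effects reinforce here, so P is clearly the higher of the two.
O > P: both effects reinforce here, so O is clearly the higher of the two.
S > O: this pair runs against the simple trend — see the exception note.
Cl > S: both are in period 3; the period trend gives Cl the larger value.
Note the exception: S has a higher electron affinity than O, contrary to the simple trend — the compact 2p subshell of O repels the added electron more than S's larger 3p does.
For reference (kJ/mol): O 141, P 72, S 200, Cl 349, Cs 46.
So from lowest to highest: Cs < P < O < S < Cl.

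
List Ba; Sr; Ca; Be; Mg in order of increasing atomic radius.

Be < Mg < Ca < Sr < Ba

Be is in period 2, group 2; Mg is in period 3, group 2; Ca is in period 4, group 2; Sr is in period 5, group 2; Ba is in period 6, group 2.
Across a period the added protons contract the valence shell; down a group each new principal shell makes the atom larger.
All are in group 2, so atomic radius increases down the group.
So from smallest to largest: Be < Mg < Ca < Sr < Ba.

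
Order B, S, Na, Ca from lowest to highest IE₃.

S < B < Ca < Na

Consider each +2 ion: B²⁺ still has 1 valence electron; S²⁺ still has 4 valence electrons; Na²⁺ is already 1 electron into the core; Ca²⁺ is the bare [Ar] core.
Breaking into a closed-shell core is much more expensive than removing a leftover valence electron — Ca and Na have the largest IE_3 here.
Valence configurations: B²⁺ [He]2s¹, S²⁺ [Ne]3s²3p².
The numbers (kJ/mol): B 3660, S 3357, Na 6910, Ca 4912.
Putting it together, IE_3: S < B < Ca < Na.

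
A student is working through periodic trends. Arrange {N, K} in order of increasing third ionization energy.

K, N

Consider each +2 ion: N²⁺ still has 3 valence electrons; K²⁺ is already 1 electron into the core.
Usually core removal costs more than valence removal, but here the competition is close: a tightly held n=2 valence electron can cost more to remove than an n=3 core electron, so the actual values have to decide it.
The numbers (kJ/mol): N 4578, K 4420.
So the third ionization energies run K < N.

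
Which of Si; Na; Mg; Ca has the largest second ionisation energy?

Na

Consider each +1 ion: Si⁺ still has 3 valence electrons; Na⁺ is the bare [Ne] core; Mg⁺ still has 1 valence electron; Ca⁺ still has 1 valence electron.
Pulling an electron out of a noble-gas core costs far more than removing a remaining valence electron, so Na sits at the high end of IE_2.
Valence configurations: Si⁺ [Ne]3s²3p¹, Mg⁺ [Ne]3s¹, Ca⁺ [Ar]4s¹.
Tabulated IE_2 (kJ/mol): Si 1577, Na 4562, Mg 1451, Ca 1145.
So the second ionization energies run Ca < Mg < Si < Na.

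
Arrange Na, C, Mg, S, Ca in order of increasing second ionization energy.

Ca < Mg < S < C < Na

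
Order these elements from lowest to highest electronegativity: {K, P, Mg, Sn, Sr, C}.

EN rises left→right (higher Z_eff, smaller atoms) and falls top→bottom (larger, more shielded atoms).
Here both period and group differ, so the two effects have to be weighed against each other.
Sr > K: period and group pull opposite ways; the across-period shift dominates (0.95 vs 0.82).
Mg > Sr: they share group 2; the group trend gives Mg the larger value.
Sn > Mg: period and group pull opposite ways; the across-period shift dominates (1.96 vs 1.31).
P > Sn: both effects reinforce here, so P is clearly the higher of the two.
C > P: period and group pull opposite ways; the down-group shift dominates (2.55 vs 2.19).
For reference (Pauling): C 2.55, Mg 1.31, P 2.19, K 0.82, Sr 0.95, Sn 1.96.
So from lowest to highest: K < Sr < Mg < Sn < P < C.

K < Sr < Mg < Sn < P < C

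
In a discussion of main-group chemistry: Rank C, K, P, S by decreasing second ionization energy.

K > C > S > P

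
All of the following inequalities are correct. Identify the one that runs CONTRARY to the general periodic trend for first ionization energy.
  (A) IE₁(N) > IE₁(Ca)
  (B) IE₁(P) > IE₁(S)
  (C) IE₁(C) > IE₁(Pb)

The general trend: first ionization energy increases across a period and decreases down a group.
(A) N (period 2, group 15) vs Ca (period 4, group 2): the stated order agrees with the simple trend.
(B) P (period 3, group 15) vs S (period 3, group 16): the stated order contradicts the simple trend.
(C) C (period 2, group 14) vs Pb (period 6, group 14): the stated order agrees with the simple trend.
The exception is (B): S (3p⁴) ionizes more easily than half-filled P (3p³) because the paired 3p electron in S is pushed out by e⁻–e⁻ repulsion.

(B)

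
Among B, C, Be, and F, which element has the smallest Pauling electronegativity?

Be is in period 2, group 2; B is in period 2, group 13; C is in period 2, group 14; F is in period 2, group 17.
Smaller atoms with higher effective nuclear charge are more electronegative.
All lie in period 2, so electronegativity increases left to right.
The smallest Pauling electronegativity among these belongs to Be.

Be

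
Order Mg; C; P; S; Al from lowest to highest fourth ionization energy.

IE_4 is the cost of taking one more electron from the +3 cation: Mg³⁺ is already 1 electron into the core; C³⁺ still has 1 valence electron; P³⁺ still has 2 valence electrons; S³⁺ still has 3 valence electrons; Al³⁺ is the bare [Ne] core.
Core electrons are held far more tightly than valence electrons, so Mg and Al top the IE_4 order.
Valence configurations: C³⁺ [He]2s¹, P³⁺ [Ne]3s², S³⁺ [Ne]3s²3p¹.
S³⁺ loses a lone 3p electron whereas P³⁺ must break into a filled 3s² pair, so IE_4(P) > IE_4(S) even though S has the higher nuclear charge.
The numbers (kJ/mol): Mg 10543, C 6223, P 4964, S 4556, Al 11577.
Putting it together, IE_4: S < P < C < Mg < Al.

S < P < C < Mg < Al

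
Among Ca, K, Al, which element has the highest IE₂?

IE_2 is the cost of taking one more electron from the +1 cation: Ca⁺ still has 1 valence electron; K⁺ is the bare [Ar] core; Al⁺ still has 2 valence electrons.
Breaking into a closed-shell core is much more expensive than removing a leftover valence electron — K has the largest IE_2 here.
Valence configurations: Ca⁺ [Ar]4s¹, Al⁺ [Ne]3s².
The numbers (kJ/mol): Ca 1145, K 3052, Al 1817.
Overall IE_2 order: Ca < Al < K.

K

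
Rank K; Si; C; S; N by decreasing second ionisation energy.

After 1 electron has been removed, what remains? K⁺ is the bare [Ar] core; Si⁺ still has 3 valence electrons; C⁺ still has 3 valence electrons; S⁺ still has 5 valence electrons; N⁺ still has 4 valence electrons.
Breaking into a closed-shell core is much more expensive than removing a leftover valence electron — K has the largest IE_2 here.
Valence configurations: Si⁺ [Ne]3s²3p¹, C⁺ [He]2s²2p¹, S⁺ [Ne]3s²3p³, N⁺ [He]2s²2p².
Tabulated IE_2 (kJ/mol): K 3052, Si 1577, C 2353, S 2252, N 2856.
So the second ionization energies run Si < S < C < N < K.

K > N > C > S > Si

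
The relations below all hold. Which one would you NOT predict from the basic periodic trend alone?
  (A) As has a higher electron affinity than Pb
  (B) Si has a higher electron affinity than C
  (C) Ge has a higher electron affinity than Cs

The general trend: electron affinity increases across a period and decreases down a group.
(A) As (period 4, group 15) vs Pb (period 6, group 14): the stated order agrees with the simple trend.
(B) Si (period 3, group 14) vs C (period 2, group 14): the stated order contradicts the simple trend.
(C) Ge (period 4, group 14) vs Cs (period 6, group 1): the stated order agrees with the simple trend.
The exception is (B): Si's larger, more diffuse 3p orbitals accept an added electron slightly more readily than C's compact 2p.

(B)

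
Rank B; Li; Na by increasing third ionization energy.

B, Na, Li

After 2 electrons have been removed, what remains? B²⁺ still has 1 valence electron; Li²⁺ is already 1 electron into the core; Na²⁺ is already 1 electron into the core.
Breaking into a closed-shell core is much more expensive than removing a leftover valence electron — Na and Li have the largest IE_3 here.
The numbers (kJ/mol): B 3660, Li 11815, Na 6910.
Putting it together, IE_3: B < Na < Li.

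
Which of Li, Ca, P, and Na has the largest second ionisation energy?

Li

IE_2 is the cost of taking one more electron from the +1 cation: Li⁺ is the bare [He] core; Ca⁺ still has 1 valence electron; P⁺ still has 4 valence electrons; Na⁺ is the bare [Ne] core.
Breaking into a closed-shell core is much more expensive than removing a leftover valence electron — Na and Li have the largest IE_2 here.
Valence configurations: Ca⁺ [Ar]4s¹, P⁺ [Ne]3s²3p².
Tabulated IE_2 (kJ/mol): Li 7298, Ca 1145, P 1907, Na 4562.
Putting it together, IE_2: Ca < P < Na < Li.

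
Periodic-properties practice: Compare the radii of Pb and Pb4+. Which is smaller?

Pb4+

Forming Pb4+ removes 4 electrons from Pb. Fewer electrons for the same nuclear charge means less shielding and a higher Z_eff on the remaining electrons.
A cation is smaller than its parent atom: Pb4+ < Pb.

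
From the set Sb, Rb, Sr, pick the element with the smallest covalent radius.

Sb

Rb is in period 5, group 1; Sr is in period 5, group 2; Sb is in period 5, group 15.
Moving right in a period, electrons are added to the same shell under a stronger nuclear pull, so atoms get smaller; moving down, a new shell is opened and atoms get larger.
All lie in period 5, so atomic radius increases right to left.
The smallest covalent radius among these belongs to Sb.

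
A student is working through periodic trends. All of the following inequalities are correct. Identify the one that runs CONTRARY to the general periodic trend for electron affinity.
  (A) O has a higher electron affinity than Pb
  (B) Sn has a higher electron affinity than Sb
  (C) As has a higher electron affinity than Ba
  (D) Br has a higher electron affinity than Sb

(B)

The general trend: electron affinity increases across a period and decreases down a group.
(A) O (period 2, group 16) vs Pb (period 6, group 14): the stated order agrees with the simple trend.
(B) Sn (period 5, group 14) vs Sb (period 5, group 15): the stated order contradicts the simple trend.
(C) As (period 4, group 15) vs Ba (period 6, group 2): the stated order agrees with the simple trend.
(D) Br (period 4, group 17) vs Sb (period 5, group 15): the stated order agrees with the simple trend.
The exception is (B): adding an electron to Sb's half-filled 5p³ is unfavourable, so Sn has the more exothermic EA.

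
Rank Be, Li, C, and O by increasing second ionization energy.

IE_2 is the cost of taking one more electron from the +1 cation: Be⁺ still has 1 valence electron; Li⁺ is the bare [He] core; C⁺ still has 3 valence electrons; O⁺ still has 5 valence electrons.
Pulling an electron out of a noble-gas core costs far more than removing a remaining valence electron, so Li sits at the high end of IE_2.
Valence configurations: Be⁺ [He]2s¹, C⁺ [He]2s²2p¹, O⁺ [He]2s²2p³.
Tabulated IE_2 (kJ/mol): Be 1757, Li 7298, C 2353, O 3388.
Hence IE_2: Be < C < O < Li.

Be, C, O, Li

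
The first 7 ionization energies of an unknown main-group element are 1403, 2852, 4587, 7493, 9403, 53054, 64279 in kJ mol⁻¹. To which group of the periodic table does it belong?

Look for the largest jump between consecutive ionization energies: IE6/IE5 ≈ 5.6, far larger than any earlier ratio.
That jump marks the point where a core electron is being removed. So the atom has 5 valence electrons.
A main-group element with 5 valence electrons is in group 15.

Group 15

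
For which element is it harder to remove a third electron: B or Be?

The third ionization energy removes an electron from the +2 ion. For each element: B²⁺ still has 1 valence electron; Be²⁺ is the bare [He] core.
Pulling an electron out of a noble-gas core costs far more than removing a remaining valence electron, so Be sits at the high end of IE_3.
Tabulated IE_3 (kJ/mol): B 3660, Be 14849.
Overall IE_3 order: B < Be.

Be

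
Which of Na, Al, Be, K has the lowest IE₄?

K

IE_4 is the cost of taking one more electron from the +3 cation: Na³⁺ is already 2 electrons into the core; Al³⁺ is the bare [Ne] core; Be³⁺ is already 1 electron into the core; K³⁺ is already 2 electrons into the core.
All of these are removing an electron from a noble-gas core or deeper; the smaller core (lower principal quantum number) is held far more tightly, and within a period the higher nuclear charge binds the same core more tightly.
Approximate IE_4 values (kJ/mol): Na 9543, Al 11577, Be 21007, K 5877.
Overall IE_4 order: K < Na < Al < Be.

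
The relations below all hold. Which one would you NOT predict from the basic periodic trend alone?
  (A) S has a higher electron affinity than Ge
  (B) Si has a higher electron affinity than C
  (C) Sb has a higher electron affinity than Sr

(B)

The general trend: electron affinity increases across a period and decreases down a group.
(A) S (period 3, group 16) vs Ge (period 4, group 14): the stated order agrees with the simple trend.
(B) Si (period 3, group 14) vs C (period 2, group 14): the stated order contradicts the simple trend.
(C) Sb (period 5, group 15) vs Sr (period 5, group 2): the stated order agrees with the simple trend.
The exception is (B): Si's larger, more diffuse 3p orbitals accept an added electron slightly more readily than C's compact 2p.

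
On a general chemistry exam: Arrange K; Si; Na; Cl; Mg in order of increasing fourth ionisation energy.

The fourth ionization energy removes an electron from the +3 ion. For each element: K³⁺ is already 2 electrons into the core; Si³⁺ still has 1 valence electron; Na³⁺ is already 2 electrons into the core; Cl³⁺ still has 4 valence electrons; Mg³⁺ is already 1 electron into the core.
Breaking into a closed-shell core is much more expensive than removing a leftover valence electron — K, Na and Mg have the largest IE_4 here.
Valence configurations: Si³⁺ [Ne]3s¹, Cl³⁺ [Ne]3s²3p².
Tabulated IE_4 (kJ/mol): K 5877, Si 4356, Na 9543, Cl 5159, Mg 10543.
Overall IE_4 order: Si < Cl < K < Na < Mg.

Si, Cl, K, Na, Mg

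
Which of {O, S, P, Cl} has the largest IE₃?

O

The third ionization energy removes an electron from the +2 ion. For each element: O²⁺ still has 4 valence electrons; S²⁺ still has 4 valence electrons; P²⁺ still has 3 valence electrons; Cl²⁺ still has 5 valence electrons.
All are still removing valence electrons, so compare the +2 ions as you would atoms: IE_3 generally rises across a period (higher Z_eff) and falls down a group (larger shell), subject to the usual subshell exceptions.
Valence configurations: O²⁺ [He]2s²2p², S²⁺ [Ne]3s²3p², P²⁺ [Ne]3s²3p¹, Cl²⁺ [Ne]3s²3p³.
The numbers (kJ/mol): O 5300, S 3357, P 2914, Cl 3822.
So the third ionization energies run P < S < Cl < O.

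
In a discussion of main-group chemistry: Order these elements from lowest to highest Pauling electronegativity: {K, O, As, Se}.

K < As < Se < O

O is in period 2, group 16; K is in period 4, group 1; As is in period 4, group 15; Se is in period 4, group 16.
Electronegativity increases across a period and decreases down a group, tracking effective nuclear charge and atomic size.
Neither a single period nor a single group — weigh both effects.
As > K: both are in period 4; the period trend gives As the larger value.
Se > As: both are in period 4; the period trend gives Se the larger value.
O > Se: they share group 16; the group trend gives O the larger value.
Tabulated electronegativity (Pauling): O 3.44, K 0.82, As 2.18, Se 2.55.
So from lowest to highest: K < As < Se < O.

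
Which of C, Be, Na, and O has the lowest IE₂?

After 1 electron has been removed, what remains? C⁺ still has 3 valence electrons; Be⁺ still has 1 valence electron; Na⁺ is the bare [Ne] core; O⁺ still has 5 valence electrons.
Pulling an electron out of a noble-gas core costs far more than removing a remaining valence electron, so Na sits at the high end of IE_2.
Valence configurations: C⁺ [He]2s²2p¹, Be⁺ [He]2s¹, O⁺ [He]2s²2p³.
Approximate IE_2 values (kJ/mol): C 2353, Be 1757, Na 4562, O 3388.
So the second ionization energies run Be < C < O < Na.

Be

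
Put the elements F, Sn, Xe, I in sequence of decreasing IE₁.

F, Xe, I, Sn

F is in period 2, group 17; Sn is in period 5, group 14; I is in period 5, group 17; Xe is in period 5, group 18.
Removing the outermost electron gets harder across a period and easier down a group.
Neither a single period nor a single group — weigh both effects.
I > Sn: I lies to the right of Sn in period 5, so the across-period effect alone puts I higher.
Xe > I: Xe lies to the right of I in period 5, so the across-period effect alone puts Xe higher.
F > Xe: period and group pull opposite ways; the down-group shift dominates (1681 vs 1170 kJ/mol).
Approximate values (kJ/mol): F 1681, Sn 709, I 1008, Xe 1170.
So from highest to lowest: F > Xe > I > Sn.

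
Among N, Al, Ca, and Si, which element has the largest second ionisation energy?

N

Consider each +1 ion: N⁺ still has 4 valence electrons; Al⁺ still has 2 valence electrons; Ca⁺ still has 1 valence electron; Si⁺ still has 3 valence electrons.
All are still removing valence electrons, so compare the +1 ions as you would atoms: IE_2 generally rises across a period (higher Z_eff) and falls down a group (larger shell), subject to the usual subshell exceptions.
Valence configurations: N⁺ [He]2s²2p², Al⁺ [Ne]3s², Ca⁺ [Ar]4s¹, Si⁺ [Ne]3s²3p¹.
Si⁺ loses a lone 3p electron whereas Al⁺ must break into a filled 3s² pair, so IE_2(Al) > IE_2(Si) even though Si has the higher nuclear charge.
Approximate IE_2 values (kJ/mol): N 2856, Al 1817, Ca 1145, Si 1577.
Hence IE_2: Ca < Si < Al < N.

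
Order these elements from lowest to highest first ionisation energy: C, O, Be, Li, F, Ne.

Li is in period 2, group 1; Be is in period 2, group 2; C is in period 2, group 14; O is in period 2, group 16; F is in period 2, group 17; Ne is in period 2, group 18.
IE₁ increases left→right with effective nuclear charge and decreases top→bottom as the valence shell moves farther out.
All lie in period 2, so first ionization energy increases left to right.
So from lowest to highest: Li < Be < C < O < F < Ne.

Li < Be < C < O < F < Ne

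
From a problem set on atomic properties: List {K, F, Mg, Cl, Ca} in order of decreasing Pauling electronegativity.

Atoms toward the upper right of the periodic table pull bonding electrons most strongly.
Neither a single period nor a single group — weigh both effects.
Ca > K: Ca lies to the right of K in period 4, so the across-period effect alone puts Ca higher.
Mg > Ca: Mg sits above Ca in group 2, so the down-group effect alone puts Mg higher.
Cl > Mg: Cl lies to the right of Mg in period 3, so the across-period effect alone puts Cl higher.
F > Cl: F sits above Cl in group 17, so the down-group effect alone puts F higher.
For reference (Pauling): F 3.98, Mg 1.31, Cl 3.16, K 0.82, Ca 1.00.
So from highest to lowest: F > Cl > Mg > Ca > K.

F > Cl > Mg > Ca > K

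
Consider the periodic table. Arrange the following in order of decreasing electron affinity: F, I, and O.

F, I, O

O is in period 2, group 16; F is in period 2, group 17; I is in period 5, group 17.
Adding an electron releases more energy for atoms nearer the top right (short of the noble gases).
These span different periods and groups, so the two trends combine.
I > O: period and group pull opposite ways; the across-period shift dominates (295 vs 141 kJ/mol).
F > I: they share group 17; the group trend gives F the larger value.
For reference (kJ/mol): O 141, F 328, I 295.
So from highest to lowest: F > I > O.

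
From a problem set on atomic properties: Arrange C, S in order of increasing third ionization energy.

S < C

IE_3 is the cost of taking one more electron from the +2 cation: C²⁺ still has 2 valence electrons; S²⁺ still has 4 valence electrons.
All are still removing valence electrons, so compare the +2 ions as you would atoms: IE_3 generally rises across a period (higher Z_eff) and falls down a group (larger shell), subject to the usual subshell exceptions.
Valence configurations: C²⁺ [He]2s², S²⁺ [Ne]3s²3p².
Tabulated IE_3 (kJ/mol): C 4620, S 3357.
Putting it together, IE_3: S < C.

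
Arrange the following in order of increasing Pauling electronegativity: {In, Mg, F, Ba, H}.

Ba, Mg, In, H, F

H is in period 1, group 1; F is in period 2, group 17; Mg is in period 3, group 2; In is in period 5, group 13; Ba is in period 6, group 2.
Smaller atoms with higher effective nuclear charge are more electronegative.
Here both period and group differ, so the two effects have to be weighed against each other.
Mg > Ba: Mg sits above Ba in group 2, so the down-group effect alone puts Mg higher.
In > Mg: period and group pull opposite ways; the across-period shift dominates (1.78 vs 1.31).
H > In: the two effects oppose for this pair; the down-group effect wins (2.20 vs 1.78).
F > H: the two effects oppose for this pair; the across-period effect wins (3.98 vs 2.20).
Tabulated electronegativity (Pauling): H 2.20, F 3.98, Mg 1.31, In 1.78, Ba 0.89.
So from lowest to highest: Ba < Mg < In < H < F.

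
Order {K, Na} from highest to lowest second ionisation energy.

Na > K

The second ionization energy removes an electron from the +1 ion. For each element: K⁺ is the bare [Ar] core; Na⁺ is the bare [Ne] core.
All of these are removing an electron from a noble-gas core or deeper; the smaller core (lower principal quantum number) is held far more tightly, and within a period the higher nuclear charge binds the same core more tightly.
Tabulated IE_2 (kJ/mol): K 3052, Na 4562.
Putting it together, IE_2: K < Na.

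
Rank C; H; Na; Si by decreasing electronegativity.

C > H > Si > Na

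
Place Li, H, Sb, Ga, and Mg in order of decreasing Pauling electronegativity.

H is in period 1, group 1; Li is in period 2, group 1; Mg is in period 3, group 2; Ga is in period 4, group 13; Sb is in period 5, group 15.
Electronegativity increases across a period and decreases down a group, tracking effective nuclear charge and atomic size.
Here both period and group differ, so the two effects have to be weighed against each other.
Mg > Li: period and group pull opposite ways; the across-period shift dominates (1.31 vs 0.98).
Ga > Mg: period and group pull opposite ways; the across-period shift dominates (1.81 vs 1.31).
Sb > Ga: the two effects oppose for this pair; the across-period effect wins (2.05 vs 1.81).
H > Sb: the two effects oppose for this pair; the down-group effect wins (2.20 vs 2.05).
Approximate values (Pauling): H 2.20, Li 0.98, Mg 1.31, Ga 1.81, Sb 2.05.
So from highest to lowest: H > Sb > Ga > Mg > Li.

H > Sb > Ga > Mg > Li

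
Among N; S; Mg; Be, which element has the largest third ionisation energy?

Be

After 2 electrons have been removed, what remains? N²⁺ still has 3 valence electrons; S²⁺ still has 4 valence electrons; Mg²⁺ is the bare [Ne] core; Be²⁺ is the bare [He] core.
Breaking into a closed-shell core is much more expensive than removing a leftover valence electron — Mg and Be have the largest IE_3 here.
Valence configurations: N²⁺ [He]2s²2p¹, S²⁺ [Ne]3s²3p².
The numbers (kJ/mol): N 4578, S 3357, Mg 7733, Be 14849.
Overall IE_3 order: S < N < Mg < Be.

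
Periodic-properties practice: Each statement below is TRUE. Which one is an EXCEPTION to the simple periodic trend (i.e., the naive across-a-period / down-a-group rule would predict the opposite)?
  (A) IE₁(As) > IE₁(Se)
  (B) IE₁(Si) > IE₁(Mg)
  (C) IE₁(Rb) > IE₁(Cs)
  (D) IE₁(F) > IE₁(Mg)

(A)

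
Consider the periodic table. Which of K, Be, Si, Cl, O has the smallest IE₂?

Si

IE_2 is the cost of taking one more electron from the +1 cation: K⁺ is the bare [Ar] core; Be⁺ still has 1 valence electron; Si⁺ still has 3 valence electrons; Cl⁺ still has 6 valence electrons; O⁺ still has 5 valence electrons.
Usually core removal costs more than valence removal, but here the competition is close: a tightly held n=2 valence electron can cost more to remove than an n=3 core electron, so the actual values have to decide it.
Valence configurations: Be⁺ [He]2s¹, Si⁺ [Ne]3s²3p¹, Cl⁺ [Ne]3s²3p⁴, O⁺ [He]2s²2p³.
Tabulated IE_2 (kJ/mol): K 3052, Be 1757, Si 1577, Cl 2298, O 3388.
So the second ionization energies run Si < Be < Cl < K < O.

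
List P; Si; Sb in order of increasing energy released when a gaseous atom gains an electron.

P < Sb < Si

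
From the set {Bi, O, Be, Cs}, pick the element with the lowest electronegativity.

Be is in period 2, group 2; O is in period 2, group 16; Cs is in period 6, group 1; Bi is in period 6, group 15.
Smaller atoms with higher effective nuclear charge are more electronegative.
Neither a single period nor a single group — weigh both effects.
Be > Cs: both effects reinforce here, so Be is clearly the higher of the two.
Bi > Be: the two effects oppose for this pair; the across-period effect wins (2.02 vs 1.57).
O > Bi: relative to Bi, both the across-period and down-group shifts push O's electronegativity up.
Approximate values (Pauling): Be 1.57, O 3.44, Cs 0.79, Bi 2.02.
The lowest electronegativity among these belongs to Cs.

Cs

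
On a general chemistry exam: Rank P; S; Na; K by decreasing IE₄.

Na > K > P > S

Consider each +3 ion: P³⁺ still has 2 valence electrons; S³⁺ still has 3 valence electrons; Na³⁺ is already 2 electrons into the core; K³⁺ is already 2 electrons into the core.
Breaking into a closed-shell core is much more expensive than removing a leftover valence electron — K and Na have the largest IE_4 here.
Valence configurations: P³⁺ [Ne]3s², S³⁺ [Ne]3s²3p¹.
S³⁺ loses a lone 3p electron whereas P³⁺ must break into a filled 3s² pair, so IE_4(P) > IE_4(S) even though S has the higher nuclear charge.
Tabulated IE_4 (kJ/mol): P 4964, S 4556, Na 9543, K 5877.
Hence IE_4: S < P < K < Na.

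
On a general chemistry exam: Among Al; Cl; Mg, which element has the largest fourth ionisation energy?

Al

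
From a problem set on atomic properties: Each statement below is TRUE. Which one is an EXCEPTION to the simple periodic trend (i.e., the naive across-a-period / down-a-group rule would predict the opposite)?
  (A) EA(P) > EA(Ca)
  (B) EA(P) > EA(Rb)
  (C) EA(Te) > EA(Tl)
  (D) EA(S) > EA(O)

The general trend: electron affinity increases across a period and decreases down a group.
(A) P (period 3, group 15) vs Ca (period 4, group 2): the stated order agrees with the simple trend.
(B) P (period 3, group 15) vs Rb (period 5, group 1): the stated order agrees with the simple trend.
(C) Te (period 5, group 16) vs Tl (period 6, group 13): the stated order agrees with the simple trend.
(D) S (period 3, group 16) vs O (period 2, group 16): the stated order contradicts the simple trend.
The exception is (D): the compact 2p subshell of O repels the added electron more than S's larger 3p does.

(D)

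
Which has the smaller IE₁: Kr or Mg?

Mg is in period 3, group 2; Kr is in period 4, group 18.
Removing the outermost electron gets harder across a period and easier down a group.
Neither a single period nor a single group — weigh both effects.
Kr > Mg: period and group pull opposite ways; the across-period shift dominates (1351 vs 738 kJ/mol).
Tabulated first ionization energy (kJ/mol): Mg 738, Kr 1351.
So Mg has the smaller IE₁ (Mg < Kr).

Mg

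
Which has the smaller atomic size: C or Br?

C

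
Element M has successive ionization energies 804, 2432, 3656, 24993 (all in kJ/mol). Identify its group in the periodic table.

Group 13

Look for the largest jump between consecutive ionization energies: IE4/IE3 ≈ 6.8, far larger than any earlier ratio.
That jump marks the point where a core electron is being removed. So the atom has 3 valence electrons.
A main-group element with 3 valence electrons is in group 13.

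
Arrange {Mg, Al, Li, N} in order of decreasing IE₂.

Li, N, Al, Mg

IE_2 is the cost of taking one more electron from the +1 cation: Mg⁺ still has 1 valence electron; Al⁺ still has 2 valence electrons; Li⁺ is the bare [He] core; N⁺ still has 4 valence electrons.
Breaking into a closed-shell core is much more expensive than removing a leftover valence electron — Li has the largest IE_2 here.
Valence configurations: Mg⁺ [Ne]3s¹, Al⁺ [Ne]3s², N⁺ [He]2s²2p².
Tabulated IE_2 (kJ/mol): Mg 1451, Al 1817, Li 7298, N 2856.
Putting it together, IE_2: Mg < Al < N < Li.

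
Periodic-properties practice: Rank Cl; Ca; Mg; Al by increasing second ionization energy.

Ca, Mg, Al, Cl

Consider each +1 ion: Cl⁺ still has 6 valence electrons; Ca⁺ still has 1 valence electron; Mg⁺ still has 1 valence electron; Al⁺ still has 2 valence electrons.
All are still removing valence electrons, so compare the +1 ions as you would atoms: IE_2 generally rises across a period (higher Z_eff) and falls down a group (larger shell), subject to the usual subshell exceptions.
Valence configurations: Cl⁺ [Ne]3s²3p⁴, Ca⁺ [Ar]4s¹, Mg⁺ [Ne]3s¹, Al⁺ [Ne]3s².
Tabulated IE_2 (kJ/mol): Cl 2298, Ca 1145, Mg 1451, Al 1817.
Putting it together, IE_2: Ca < Mg < Al < Cl.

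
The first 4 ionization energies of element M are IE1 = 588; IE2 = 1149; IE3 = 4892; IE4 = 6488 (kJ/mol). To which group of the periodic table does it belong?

Look for the largest jump between consecutive ionization energies: IE3/IE2 ≈ 4.3, far larger than any earlier ratio.
That jump marks the point where a core electron is being removed. So the atom has 2 valence electrons.
A main-group element with 2 valence electrons is in group 2.

Group 2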